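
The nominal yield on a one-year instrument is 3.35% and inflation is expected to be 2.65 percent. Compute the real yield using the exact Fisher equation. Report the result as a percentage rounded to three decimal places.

0.682%

By the Fisher equation, 1 + r = (1 + i)/(1 + π).
1 + r = 1.03350 / 1.02650 = 1.006819
r = 1.006819 − 1 = 0.6819%, i.e. 0.682%.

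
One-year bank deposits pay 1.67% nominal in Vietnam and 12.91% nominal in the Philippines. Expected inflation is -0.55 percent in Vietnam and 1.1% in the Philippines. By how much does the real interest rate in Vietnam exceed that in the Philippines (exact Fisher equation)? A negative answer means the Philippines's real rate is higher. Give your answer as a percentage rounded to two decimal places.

Vietnam: (1 + 0.0167)/(1 − 0.0055) − 1 = 2.2323%
The Philippines: (1 + 0.1291)/(1 + 0.0110) − 1 = 11.6815%
Differential = 2.2323% − 11.6815% = -9.4492% → -9.45%.

-9.45%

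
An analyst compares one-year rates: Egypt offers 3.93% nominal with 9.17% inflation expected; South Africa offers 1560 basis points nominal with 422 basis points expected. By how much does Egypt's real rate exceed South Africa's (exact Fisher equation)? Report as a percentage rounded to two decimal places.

Egypt: (1 + 0.0393)/(1 + 0.0917) − 1 = -4.7999%
South Africa: (1 + 0.1560)/(1 + 0.0422) − 1 = 10.9192%
Differential = -4.7999% − 10.9192% = -15.7191% → -15.72%.

-15.72%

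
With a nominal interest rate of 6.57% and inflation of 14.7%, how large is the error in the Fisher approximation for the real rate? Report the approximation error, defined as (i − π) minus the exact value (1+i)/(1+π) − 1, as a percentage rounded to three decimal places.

-1.042%

Approximate: r ≈ 6.570% − 14.700% = -8.1300%
Exact: (1 + 0.0657)/(1 + 0.1470) − 1 = -7.0881%
Error = -8.1300% − (-7.0881%) = -1.0419% → -1.042%.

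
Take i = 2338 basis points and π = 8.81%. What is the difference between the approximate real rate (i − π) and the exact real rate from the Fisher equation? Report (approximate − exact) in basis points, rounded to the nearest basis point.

118 basis points

Approximate: r ≈ 23.380% − 8.810% = 14.5700%
Exact: (1 + 0.2338)/(1 + 0.0881) − 1 = 13.3903%
Error = 14.5700% − 13.3903% = 1.1797% → 118 basis points.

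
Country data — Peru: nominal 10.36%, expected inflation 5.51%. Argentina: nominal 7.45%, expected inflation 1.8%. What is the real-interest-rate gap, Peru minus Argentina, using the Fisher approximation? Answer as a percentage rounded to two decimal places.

Peru: 10.36% − 5.51% = 4.850%
Argentina: 7.45% − 1.8% = 5.650%
Differential = -0.800% → -0.80%.

-0.80%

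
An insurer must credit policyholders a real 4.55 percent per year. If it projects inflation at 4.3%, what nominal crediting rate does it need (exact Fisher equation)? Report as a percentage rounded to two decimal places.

9.05%

(1 + i) = (1 + r)(1 + π) = 1.04550 × 1.04300 = 1.0904565
i = 1.0904565 − 1, so the required nominal rate is 9.05%.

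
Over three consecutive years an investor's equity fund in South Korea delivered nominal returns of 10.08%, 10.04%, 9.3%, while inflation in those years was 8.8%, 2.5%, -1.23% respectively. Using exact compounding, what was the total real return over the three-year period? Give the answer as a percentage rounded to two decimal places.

Compound the nominal returns: 1.1008 × 1.1004 × 1.0930 = 1.323973.
Compound inflation: 1.0880 × 1.0250 × 0.9877 = 1.101483.
Deflate: 1.323973 / 1.101483 = 1.201991.
Total real return = 1.201991 − 1 → 20.20%.

20.20%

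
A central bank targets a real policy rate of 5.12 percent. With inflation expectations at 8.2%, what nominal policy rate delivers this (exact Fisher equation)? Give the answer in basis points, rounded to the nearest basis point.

(1 + i) = (1 + r)(1 + π) = 1.05120 × 1.08200 = 1.1373984
i = 1.1373984 − 1, so the required nominal rate is 1374 basis points.

1374 basis points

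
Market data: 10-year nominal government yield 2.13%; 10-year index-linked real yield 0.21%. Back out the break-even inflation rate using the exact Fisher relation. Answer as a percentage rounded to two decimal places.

1.92%

(1 + π) = (1 + i)/(1 + r) = 1.02130 / 1.00210 = 1.019160
Break-even inflation = 1.019160 − 1 → 1.92%.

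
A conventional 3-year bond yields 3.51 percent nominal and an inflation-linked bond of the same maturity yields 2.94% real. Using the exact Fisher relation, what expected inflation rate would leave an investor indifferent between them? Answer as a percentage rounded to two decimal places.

0.55%

(1 + π) = (1 + i)/(1 + r) = 1.03510 / 1.02940 = 1.005537
Break-even inflation = 1.005537 − 1 → 0.55%.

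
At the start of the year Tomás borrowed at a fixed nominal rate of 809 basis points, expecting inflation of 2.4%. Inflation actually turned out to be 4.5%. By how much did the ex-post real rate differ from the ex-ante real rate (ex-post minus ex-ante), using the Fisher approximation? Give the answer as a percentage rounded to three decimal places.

Ex-ante: 8.09% − 2.4% = 5.690%
Ex-post: 8.09% − 4.5% = 3.590%
Difference (ex-post − ex-ante) = -2.1000% → -2.100%.

-2.100%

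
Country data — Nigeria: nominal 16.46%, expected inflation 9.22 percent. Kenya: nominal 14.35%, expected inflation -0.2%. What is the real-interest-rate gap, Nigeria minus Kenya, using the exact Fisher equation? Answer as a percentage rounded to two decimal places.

-7.95%

Nigeria: (1 + 0.1646)/(1 + 0.0922) − 1 = 6.6288%
Kenya: (1 + 0.1435)/(1 − 0.0020) − 1 = 14.5792%
Differential = 6.6288% − 14.5792% = -7.9503% → -7.95%.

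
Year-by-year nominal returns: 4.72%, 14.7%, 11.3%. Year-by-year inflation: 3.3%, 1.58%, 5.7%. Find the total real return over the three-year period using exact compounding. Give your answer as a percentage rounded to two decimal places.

Nominal growth factor = 1.0472 × 1.1470 × 1.1130 = 1.336867
Price-level growth factor = 1.0330 × 1.0158 × 1.0570 = 1.109133
Real growth factor = 1.336867 / 1.109133 = 1.205326
Total real return = 1.205326 − 1 → 20.53%.

20.53%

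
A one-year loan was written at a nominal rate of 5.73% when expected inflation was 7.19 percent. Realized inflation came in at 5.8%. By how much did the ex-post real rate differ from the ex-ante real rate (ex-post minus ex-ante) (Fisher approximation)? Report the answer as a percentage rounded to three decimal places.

Ex-ante: 5.73% − 7.19% = -1.460%
Ex-post: 5.73% − 5.8% = -0.070%
Difference (ex-post − ex-ante) = 1.3900% → 1.390%.

1.390%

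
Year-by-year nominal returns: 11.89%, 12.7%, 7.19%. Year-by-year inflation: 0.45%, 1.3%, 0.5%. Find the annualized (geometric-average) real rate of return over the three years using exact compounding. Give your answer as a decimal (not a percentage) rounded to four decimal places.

0.0974

Compound the nominal returns: 1.1189 × 1.1270 × 1.0719 = 1.35166622.
Compound inflation: 1.0045 × 1.0130 × 1.0050 = 1.02264629.
Deflate: 1.35166622 / 1.02264629 = 1.32173385.
Annualized real rate = 1.32173385^(1/3) − 1 = 9.7441% → 0.0974.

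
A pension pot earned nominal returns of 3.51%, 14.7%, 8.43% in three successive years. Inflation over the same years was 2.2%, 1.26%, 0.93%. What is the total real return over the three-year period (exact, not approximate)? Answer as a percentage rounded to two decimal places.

23.25%

Nominal growth factor = 1.0351 × 1.1470 × 1.0843 = 1.287346
Price-level growth factor = 1.0220 × 1.0126 × 1.0093 = 1.044502
Real growth factor = 1.287346 / 1.044502 = 1.232498
Total real return = 1.232498 − 1 → 23.25%.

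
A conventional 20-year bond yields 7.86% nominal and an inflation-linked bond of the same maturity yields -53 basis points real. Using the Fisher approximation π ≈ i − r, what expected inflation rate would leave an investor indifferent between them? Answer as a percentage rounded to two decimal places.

π ≈ i − r = 7.86% − (-0.53%) → 8.39%.

8.39%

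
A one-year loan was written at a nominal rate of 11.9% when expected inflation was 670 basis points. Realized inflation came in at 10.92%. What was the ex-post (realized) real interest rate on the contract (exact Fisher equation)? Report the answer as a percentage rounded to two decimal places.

Ex-post: (1 + 0.1190)/(1 + 0.1092) − 1 = 0.8835%
So the realized real rate is 0.88%.

0.88%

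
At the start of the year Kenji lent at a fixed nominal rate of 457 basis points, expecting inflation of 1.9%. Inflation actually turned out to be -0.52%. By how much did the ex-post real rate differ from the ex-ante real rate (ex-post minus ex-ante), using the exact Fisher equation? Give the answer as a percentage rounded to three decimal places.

Ex-ante: (1 + 0.0457)/(1 + 0.0190) − 1 = 2.6202%
Ex-post: (1 + 0.0457)/(1 − 0.0052) − 1 = 5.1166%
Difference (ex-post − ex-ante) = 2.4964% → 2.496%.

2.496%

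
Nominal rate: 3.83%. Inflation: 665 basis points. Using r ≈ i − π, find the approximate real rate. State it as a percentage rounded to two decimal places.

r ≈ i − π = 3.83% − 6.65% = -2.82%.

-2.82%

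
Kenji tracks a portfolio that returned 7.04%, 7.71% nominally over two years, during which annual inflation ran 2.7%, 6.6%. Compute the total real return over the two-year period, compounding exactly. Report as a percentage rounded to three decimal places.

Compound the nominal returns: 1.0704 × 1.0771 = 1.152928.
Compound inflation: 1.0270 × 1.0660 = 1.094782.
Deflate: 1.152928 / 1.094782 = 1.053112.
Total real return = 1.053112 − 1 → 5.311%.

5.311%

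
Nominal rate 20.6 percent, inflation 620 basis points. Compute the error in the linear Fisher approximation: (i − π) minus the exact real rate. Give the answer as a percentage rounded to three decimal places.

0.841%

Approximate: r ≈ 20.600% − 6.200% = 14.4000%
Exact: (1 + 0.2060)/(1 + 0.0620) − 1 = 13.5593%
Error = 14.4000% − 13.5593% = 0.8407% → 0.841%.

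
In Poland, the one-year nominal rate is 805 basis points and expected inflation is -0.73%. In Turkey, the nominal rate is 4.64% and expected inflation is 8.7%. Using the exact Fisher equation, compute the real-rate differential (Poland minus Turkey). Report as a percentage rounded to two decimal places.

Poland: (1 + 0.0805)/(1 − 0.0073) − 1 = 8.8446%
Turkey: (1 + 0.0464)/(1 + 0.0870) − 1 = -3.7351%
Differential = 8.8446% − (-3.7351%) = 12.5796% → 12.58%.

12.58%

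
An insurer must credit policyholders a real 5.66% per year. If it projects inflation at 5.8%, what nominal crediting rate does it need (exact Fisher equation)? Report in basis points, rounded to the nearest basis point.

(1 + i) = (1 + r)(1 + π) = 1.05660 × 1.05800 = 1.1178828
i = 1.1178828 − 1, so the required nominal rate is 1179 basis points.

1179 basis points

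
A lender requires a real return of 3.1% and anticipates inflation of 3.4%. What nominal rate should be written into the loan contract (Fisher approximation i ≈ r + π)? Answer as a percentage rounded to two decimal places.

6.50%

i ≈ r + π = 3.1% + 3.4% = 6.50%.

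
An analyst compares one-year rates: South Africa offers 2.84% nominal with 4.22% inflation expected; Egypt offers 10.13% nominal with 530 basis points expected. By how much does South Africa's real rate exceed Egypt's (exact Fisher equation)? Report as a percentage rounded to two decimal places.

South Africa: (1 + 0.0284)/(1 + 0.0422) − 1 = -1.3241%
Egypt: (1 + 0.1013)/(1 + 0.0530) − 1 = 4.5869%
Differential = -1.3241% − 4.5869% = -5.9110% → -5.91%.

-5.91%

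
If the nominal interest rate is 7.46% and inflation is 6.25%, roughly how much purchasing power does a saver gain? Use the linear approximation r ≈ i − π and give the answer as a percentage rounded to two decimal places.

1.21%

r ≈ i − π = 7.46% − 6.25% = 1.21%.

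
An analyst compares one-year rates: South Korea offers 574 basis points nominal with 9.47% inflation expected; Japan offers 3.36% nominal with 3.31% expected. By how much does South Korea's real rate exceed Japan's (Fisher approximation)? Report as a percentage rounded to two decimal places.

South Korea: 5.74% − 9.47% = -3.730%
Japan: 3.36% − 3.31% = 0.050%
Differential = -3.780% → -3.78%.

-3.78%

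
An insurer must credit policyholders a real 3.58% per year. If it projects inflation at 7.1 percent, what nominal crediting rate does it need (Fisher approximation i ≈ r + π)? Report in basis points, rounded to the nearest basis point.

1068 basis points

i ≈ r + π = 3.58% + 7.1% = 1068 basis points.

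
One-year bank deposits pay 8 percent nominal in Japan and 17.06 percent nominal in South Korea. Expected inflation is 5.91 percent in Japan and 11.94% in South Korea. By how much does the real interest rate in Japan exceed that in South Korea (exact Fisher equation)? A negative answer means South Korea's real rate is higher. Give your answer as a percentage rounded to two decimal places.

-2.60%

Japan: (1 + 0.0800)/(1 + 0.0591) − 1 = 1.9734%
South Korea: (1 + 0.1706)/(1 + 0.1194) − 1 = 4.5739%
Differential = 1.9734% − 4.5739% = -2.6005% → -2.60%.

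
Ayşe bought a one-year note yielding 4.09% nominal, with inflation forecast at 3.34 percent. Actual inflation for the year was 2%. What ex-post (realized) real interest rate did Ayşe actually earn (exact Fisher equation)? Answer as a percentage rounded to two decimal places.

2.05%

Ex-post: (1 + 0.0409)/(1 + 0.0200) − 1 = 2.0490%
So the realized real rate is 2.05%.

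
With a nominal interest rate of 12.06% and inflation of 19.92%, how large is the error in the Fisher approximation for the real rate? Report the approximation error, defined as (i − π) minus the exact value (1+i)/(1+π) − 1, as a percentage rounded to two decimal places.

Approximate: r ≈ 12.060% − 19.920% = -7.8600%
Exact: (1 + 0.1206)/(1 + 0.1992) − 1 = -6.5544%
Error = -7.8600% − (-6.5544%) = -1.3056% → -1.31%.

-1.31%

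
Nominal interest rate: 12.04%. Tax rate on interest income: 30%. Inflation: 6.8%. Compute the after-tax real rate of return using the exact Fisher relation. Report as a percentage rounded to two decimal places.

1.52%

After-tax nominal return = 12.04% × (1 − 0.3) = 8.4280%.
1 + r = 1.08428 / 1.06800 = 1.015243
After-tax real rate = 1.015243 − 1 → 1.52%.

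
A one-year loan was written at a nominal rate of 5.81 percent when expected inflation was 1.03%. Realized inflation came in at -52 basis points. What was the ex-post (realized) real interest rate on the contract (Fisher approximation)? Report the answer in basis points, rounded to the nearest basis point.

633 basis points

Ex-post: 5.81% − (-0.52%) = 6.330%
So the realized real rate is 633 basis points.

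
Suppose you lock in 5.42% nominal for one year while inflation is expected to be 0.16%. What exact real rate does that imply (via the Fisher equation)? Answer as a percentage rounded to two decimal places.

1 + r = 1.05420 / 1.00160 = 1.052516
r = 1.052516 − 1 = 5.2516%, i.e. 5.25%.

5.25%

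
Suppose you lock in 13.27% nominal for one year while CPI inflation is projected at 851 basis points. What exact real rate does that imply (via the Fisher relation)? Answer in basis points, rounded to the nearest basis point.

By the Fisher relation, 1 + r = (1 + i)/(1 + π).
1 + r = 1.13270 / 1.08510 = 1.043867
r = 1.043867 − 1 = 4.3867%, i.e. 439 basis points.

439 basis points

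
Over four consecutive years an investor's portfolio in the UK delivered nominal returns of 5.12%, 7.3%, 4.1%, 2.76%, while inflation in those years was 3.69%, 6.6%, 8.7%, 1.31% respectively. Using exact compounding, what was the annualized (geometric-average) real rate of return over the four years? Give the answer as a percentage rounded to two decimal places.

Compound the nominal returns: 1.0512 × 1.0730 × 1.0410 × 1.0276 = 1.20659049.
Compound inflation: 1.0369 × 1.0660 × 1.0870 × 1.0131 = 1.21723922.
Deflate: 1.20659049 / 1.21723922 = 0.99125174.
Annualized real rate = 0.99125174^(1/4) − 1 = -0.2194% → -0.22%.

-0.22%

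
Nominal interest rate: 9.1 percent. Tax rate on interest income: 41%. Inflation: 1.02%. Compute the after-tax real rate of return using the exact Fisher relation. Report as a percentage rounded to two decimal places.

4.31%

After-tax nominal return = 9.1% × (1 − 0.41) = 5.3690%.
1 + r = 1.05369 / 1.01020 = 1.043051
After-tax real rate = 1.043051 − 1 → 4.31%.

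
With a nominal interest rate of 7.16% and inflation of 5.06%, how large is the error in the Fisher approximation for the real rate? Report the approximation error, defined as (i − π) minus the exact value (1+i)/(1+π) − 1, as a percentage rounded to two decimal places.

Approximate: r ≈ 7.160% − 5.060% = 2.1000%
Exact: (1 + 0.0716)/(1 + 0.0506) − 1 = 1.9989%
Error = 2.1000% − 1.9989% = 0.1011% → 0.10%.

0.10%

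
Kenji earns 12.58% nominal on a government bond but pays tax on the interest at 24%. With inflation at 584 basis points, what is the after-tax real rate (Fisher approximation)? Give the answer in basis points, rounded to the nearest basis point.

After-tax nominal return = 12.58% × (1 − 0.24) = 9.5608%.
r ≈ 9.5608% − 5.84% → 372 basis points.

372 basis points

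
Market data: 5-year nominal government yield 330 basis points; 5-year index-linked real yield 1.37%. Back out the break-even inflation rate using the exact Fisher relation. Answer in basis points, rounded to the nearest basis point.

190 basis points

(1 + π) = (1 + i)/(1 + r) = 1.03300 / 1.01370 = 1.019039
Break-even inflation = 1.019039 − 1 → 190 basis points.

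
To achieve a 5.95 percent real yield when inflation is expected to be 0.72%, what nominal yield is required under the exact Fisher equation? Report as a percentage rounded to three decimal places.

(1 + i) = (1 + r)(1 + π) = 1.05950 × 1.00720 = 1.0671284
i = 1.0671284 − 1, so the required nominal rate is 6.713%.

6.713%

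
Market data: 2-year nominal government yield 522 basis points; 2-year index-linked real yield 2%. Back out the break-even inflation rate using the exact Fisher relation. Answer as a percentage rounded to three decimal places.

3.157%

(1 + π) = (1 + i)/(1 + r) = 1.05220 / 1.02000 = 1.031569
Break-even inflation = 1.031569 − 1 → 3.157%.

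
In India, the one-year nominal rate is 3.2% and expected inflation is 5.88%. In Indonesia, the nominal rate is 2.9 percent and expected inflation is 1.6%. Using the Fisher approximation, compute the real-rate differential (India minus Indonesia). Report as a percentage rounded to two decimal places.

India: 3.2% − 5.88% = -2.680%
Indonesia: 2.9% − 1.6% = 1.300%
Differential = -3.980% → -3.98%.

-3.98%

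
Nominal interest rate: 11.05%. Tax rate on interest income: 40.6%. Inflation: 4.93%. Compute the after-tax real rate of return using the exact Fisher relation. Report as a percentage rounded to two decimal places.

After-tax nominal return = 11.05% × (1 − 0.406) = 6.5637%.
1 + r = 1.065637 / 1.04930 = 1.015569
After-tax real rate = 1.015569 − 1 → 1.56%.

1.56%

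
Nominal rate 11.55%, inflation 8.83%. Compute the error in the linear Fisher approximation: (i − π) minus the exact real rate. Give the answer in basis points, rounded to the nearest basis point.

Approximate: r ≈ 11.550% − 8.830% = 2.7200%
Exact: (1 + 0.1155)/(1 + 0.0883) − 1 = 2.4993%
Error = 2.7200% − 2.4993% = 0.2207% → 22 basis points.

22 basis points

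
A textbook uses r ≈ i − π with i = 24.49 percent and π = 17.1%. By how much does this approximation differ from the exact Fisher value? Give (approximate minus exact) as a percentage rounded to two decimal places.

1.08%

Approximate: r ≈ 24.490% − 17.100% = 7.3900%
Exact: (1 + 0.2449)/(1 + 0.1710) − 1 = 6.3108%
Error = 7.3900% − 6.3108% = 1.0792% → 1.08%.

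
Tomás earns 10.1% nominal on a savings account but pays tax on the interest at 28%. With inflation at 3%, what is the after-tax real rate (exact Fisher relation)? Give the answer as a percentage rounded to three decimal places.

4.148%

After-tax nominal return = 10.1% × (1 − 0.28) = 7.2720%.
1 + r = 1.07272 / 1.03000 = 1.041476
After-tax real rate = 1.041476 − 1 → 4.148%.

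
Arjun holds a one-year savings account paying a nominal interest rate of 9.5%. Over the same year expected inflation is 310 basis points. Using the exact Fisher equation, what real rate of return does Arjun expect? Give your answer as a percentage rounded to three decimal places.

6.208%

1 + r = 1.09500 / 1.03100 = 1.062076
r = 1.062076 − 1 = 6.2076%, i.e. 6.208%.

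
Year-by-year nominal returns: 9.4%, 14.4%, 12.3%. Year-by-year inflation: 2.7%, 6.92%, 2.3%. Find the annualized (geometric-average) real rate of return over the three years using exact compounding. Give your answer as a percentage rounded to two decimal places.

7.76%

Compound the nominal returns: 1.0940 × 1.1440 × 1.1230 = 1.40547493.
Compound inflation: 1.0270 × 1.0692 × 1.0230 = 1.12332397.
Deflate: 1.40547493 / 1.12332397 = 1.25117505.
Annualized real rate = 1.25117505^(1/3) − 1 = 7.7555% → 7.76%.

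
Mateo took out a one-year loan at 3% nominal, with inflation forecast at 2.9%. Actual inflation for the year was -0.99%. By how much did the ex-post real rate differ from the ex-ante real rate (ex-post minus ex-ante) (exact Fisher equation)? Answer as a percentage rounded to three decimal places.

3.933%

Ex-ante: (1 + 0.0300)/(1 + 0.0290) − 1 = 0.0972%
Ex-post: (1 + 0.0300)/(1 − 0.0099) − 1 = 4.0299%
Difference (ex-post − ex-ante) = 3.9327% → 3.933%.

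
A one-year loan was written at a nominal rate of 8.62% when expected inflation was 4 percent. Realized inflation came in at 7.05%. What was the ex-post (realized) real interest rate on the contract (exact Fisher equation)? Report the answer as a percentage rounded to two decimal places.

Ex-post: (1 + 0.0862)/(1 + 0.0705) − 1 = 1.4666%
So the realized real rate is 1.47%.

1.47%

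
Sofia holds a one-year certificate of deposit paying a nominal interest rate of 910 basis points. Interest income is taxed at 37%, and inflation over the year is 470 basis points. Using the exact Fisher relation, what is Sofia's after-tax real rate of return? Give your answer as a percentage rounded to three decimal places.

After-tax nominal return = 9.1% × (1 − 0.37) = 5.7330%.
1 + r = 1.05733 / 1.04700 = 1.009866
After-tax real rate = 1.009866 − 1 → 0.987%.

0.987%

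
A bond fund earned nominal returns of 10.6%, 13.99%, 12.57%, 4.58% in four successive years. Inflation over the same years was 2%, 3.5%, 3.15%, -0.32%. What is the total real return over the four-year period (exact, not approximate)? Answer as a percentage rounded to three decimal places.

36.734%

Nominal growth factor = 1.1060 × 1.1399 × 1.1257 × 1.0458 = 1.484203
Price-level growth factor = 1.0200 × 1.0350 × 1.0315 × 0.9968 = 1.085470
Real growth factor = 1.484203 / 1.085470 = 1.367336
Total real return = 1.367336 − 1 → 36.734%.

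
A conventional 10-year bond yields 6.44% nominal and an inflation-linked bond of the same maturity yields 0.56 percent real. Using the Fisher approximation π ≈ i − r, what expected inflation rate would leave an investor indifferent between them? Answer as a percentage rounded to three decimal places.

5.880%

π ≈ i − r = 6.44% − 0.56% → 5.880%.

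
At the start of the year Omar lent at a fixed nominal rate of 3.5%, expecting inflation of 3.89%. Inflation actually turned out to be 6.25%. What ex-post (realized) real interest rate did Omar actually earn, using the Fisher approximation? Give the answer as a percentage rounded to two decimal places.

-2.75%

Ex-post: 3.5% − 6.25% = -2.750%
So the realized real rate is -2.75%.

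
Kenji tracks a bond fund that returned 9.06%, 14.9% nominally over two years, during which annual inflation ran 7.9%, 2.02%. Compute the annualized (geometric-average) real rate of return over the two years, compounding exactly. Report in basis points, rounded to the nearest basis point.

669 basis points

Compound the nominal returns: 1.0906 × 1.1490 = 1.25309940.
Compound inflation: 1.0790 × 1.0202 = 1.10079580.
Deflate: 1.25309940 / 1.10079580 = 1.13835772.
Annualized real rate = 1.13835772^(1/2) − 1 = 6.6938% → 669 basis points.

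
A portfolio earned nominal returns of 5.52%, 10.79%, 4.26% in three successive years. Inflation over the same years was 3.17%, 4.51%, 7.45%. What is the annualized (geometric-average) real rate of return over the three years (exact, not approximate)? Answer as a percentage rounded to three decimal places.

1.706%

Nominal growth factor = 1.0552 × 1.1079 × 1.0426 = 1.21885787
Price-level growth factor = 1.0317 × 1.0451 × 1.0745 = 1.15855778
Real growth factor = 1.21885787 / 1.15855778 = 1.05204755
Annualized real rate = 1.05204755^(1/3) − 1 = 1.7057% → 1.706%.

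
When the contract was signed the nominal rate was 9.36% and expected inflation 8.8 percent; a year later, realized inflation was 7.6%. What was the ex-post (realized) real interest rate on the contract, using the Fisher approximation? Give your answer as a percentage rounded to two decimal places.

1.76%

Ex-post: 9.36% − 7.6% = 1.760%
So the realized real rate is 1.76%.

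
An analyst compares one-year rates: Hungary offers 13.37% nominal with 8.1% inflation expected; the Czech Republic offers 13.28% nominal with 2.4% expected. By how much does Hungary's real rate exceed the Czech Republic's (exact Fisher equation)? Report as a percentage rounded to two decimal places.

-5.75%

Hungary: (1 + 0.1337)/(1 + 0.0810) − 1 = 4.8751%
The Czech Republic: (1 + 0.1328)/(1 + 0.0240) − 1 = 10.6250%
Differential = 4.8751% − 10.6250% = -5.7499% → -5.75%.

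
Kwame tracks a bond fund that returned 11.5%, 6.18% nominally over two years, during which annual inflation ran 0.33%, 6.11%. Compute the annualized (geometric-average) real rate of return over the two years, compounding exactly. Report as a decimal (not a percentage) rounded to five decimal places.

Nominal growth factor = 1.1150 × 1.0618 = 1.183907000
Price-level growth factor = 1.0033 × 1.0611 = 1.064601630
Real growth factor = 1.183907000 / 1.064601630 = 1.112065740
Annualized real rate = 1.112065740^(1/2) − 1 = 5.45453% → 0.05455.

0.05455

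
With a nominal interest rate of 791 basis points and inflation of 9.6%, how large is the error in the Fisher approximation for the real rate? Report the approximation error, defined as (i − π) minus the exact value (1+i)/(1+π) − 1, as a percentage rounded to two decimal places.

-0.15%

Approximate: r ≈ 7.910% − 9.600% = -1.6900%
Exact: (1 + 0.0791)/(1 + 0.0960) − 1 = -1.5420%
Error = -1.6900% − (-1.5420%) = -0.1480% → -0.15%.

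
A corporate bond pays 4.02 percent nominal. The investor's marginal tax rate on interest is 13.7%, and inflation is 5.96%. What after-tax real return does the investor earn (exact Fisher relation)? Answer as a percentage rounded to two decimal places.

-2.35%

After-tax nominal return = 4.02% × (1 − 0.137) = 3.46926%.
1 + r = 1.0346926 / 1.05960 = 0.976494
After-tax real rate = 0.976494 − 1 → -2.35%.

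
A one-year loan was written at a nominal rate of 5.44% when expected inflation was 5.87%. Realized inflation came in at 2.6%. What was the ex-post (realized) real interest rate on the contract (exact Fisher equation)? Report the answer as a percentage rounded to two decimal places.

Ex-post: (1 + 0.0544)/(1 + 0.0260) − 1 = 2.7680%
So the realized real rate is 2.77%.

2.77%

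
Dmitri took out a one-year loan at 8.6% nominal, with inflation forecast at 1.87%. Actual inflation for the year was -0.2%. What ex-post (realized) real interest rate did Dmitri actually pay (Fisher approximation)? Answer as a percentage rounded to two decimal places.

Ex-post: 8.6% − (-0.2%) = 8.800%
So the realized real rate is 8.80%.

8.80%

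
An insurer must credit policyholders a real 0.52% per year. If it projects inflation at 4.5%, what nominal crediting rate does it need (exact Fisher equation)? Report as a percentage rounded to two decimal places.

(1 + i) = (1 + r)(1 + π) = 1.00520 × 1.04500 = 1.050434
i = 1.050434 − 1, so the required nominal rate is 5.04%.

5.04%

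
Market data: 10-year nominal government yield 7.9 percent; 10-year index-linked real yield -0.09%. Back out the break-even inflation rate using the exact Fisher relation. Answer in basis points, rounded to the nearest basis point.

800 basis points

(1 + π) = (1 + i)/(1 + r) = 1.07900 / 0.99910 = 1.079972
Break-even inflation = 1.079972 − 1 → 800 basis points.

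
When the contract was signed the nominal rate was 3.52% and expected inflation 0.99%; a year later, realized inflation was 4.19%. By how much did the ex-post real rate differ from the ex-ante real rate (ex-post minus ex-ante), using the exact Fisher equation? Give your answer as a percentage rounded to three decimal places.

Ex-ante: (1 + 0.0352)/(1 + 0.0099) − 1 = 2.5052%
Ex-post: (1 + 0.0352)/(1 + 0.0419) − 1 = -0.6431%
Difference (ex-post − ex-ante) = -3.1483% → -3.148%.

-3.148%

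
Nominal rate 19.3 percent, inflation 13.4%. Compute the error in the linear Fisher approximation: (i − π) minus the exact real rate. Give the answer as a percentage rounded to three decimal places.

0.697%

Approximate: r ≈ 19.300% − 13.400% = 5.9000%
Exact: (1 + 0.1930)/(1 + 0.1340) − 1 = 5.2028%
Error = 5.9000% − 5.2028% = 0.6972% → 0.697%.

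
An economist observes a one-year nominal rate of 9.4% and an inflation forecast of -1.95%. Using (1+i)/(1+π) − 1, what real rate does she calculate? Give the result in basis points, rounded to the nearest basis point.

1158 basis points

By the Fisher equation, 1 + r = (1 + i)/(1 + π).
1 + r = 1.09400 / 0.98050 = 1.115757
r = 1.115757 − 1 = 11.5757%, i.e. 1158 basis points.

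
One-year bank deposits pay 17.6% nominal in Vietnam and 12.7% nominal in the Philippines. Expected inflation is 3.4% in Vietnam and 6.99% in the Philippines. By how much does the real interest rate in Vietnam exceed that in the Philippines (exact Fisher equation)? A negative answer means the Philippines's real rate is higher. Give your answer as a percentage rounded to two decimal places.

8.40%

Vietnam: (1 + 0.1760)/(1 + 0.0340) − 1 = 13.7331%
The Philippines: (1 + 0.1270)/(1 + 0.0699) − 1 = 5.3369%
Differential = 13.7331% − 5.3369% = 8.3961% → 8.40%.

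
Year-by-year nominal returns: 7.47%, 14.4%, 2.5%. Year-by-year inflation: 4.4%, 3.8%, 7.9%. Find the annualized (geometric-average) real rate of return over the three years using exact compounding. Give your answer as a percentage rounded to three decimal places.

2.527%

Compound the nominal returns: 1.0747 × 1.1440 × 1.0250 = 1.26019322.
Compound inflation: 1.0440 × 1.0380 × 1.0790 = 1.16928209.
Deflate: 1.26019322 / 1.16928209 = 1.07774953.
Annualized real rate = 1.07774953^(1/3) − 1 = 2.5272% → 2.527%.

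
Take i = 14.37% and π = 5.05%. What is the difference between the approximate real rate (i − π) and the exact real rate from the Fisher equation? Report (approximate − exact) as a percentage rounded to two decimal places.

Approximate: r ≈ 14.370% − 5.050% = 9.3200%
Exact: (1 + 0.1437)/(1 + 0.0505) − 1 = 8.8720%
Error = 9.3200% − 8.8720% = 0.4480% → 0.45%.

0.45%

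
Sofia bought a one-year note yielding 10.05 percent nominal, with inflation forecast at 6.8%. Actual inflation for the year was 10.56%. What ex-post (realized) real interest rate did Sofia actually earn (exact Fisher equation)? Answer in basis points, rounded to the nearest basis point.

-46 basis points

Ex-post: (1 + 0.1005)/(1 + 0.1056) − 1 = -0.4613%
So the realized real rate is -46 basis points.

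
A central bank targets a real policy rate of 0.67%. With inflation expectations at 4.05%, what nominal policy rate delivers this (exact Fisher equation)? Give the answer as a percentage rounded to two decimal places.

4.75%

(1 + i) = (1 + r)(1 + π) = 1.00670 × 1.04050 = 1.04747135
i = 1.04747135 − 1, so the required nominal rate is 4.75%.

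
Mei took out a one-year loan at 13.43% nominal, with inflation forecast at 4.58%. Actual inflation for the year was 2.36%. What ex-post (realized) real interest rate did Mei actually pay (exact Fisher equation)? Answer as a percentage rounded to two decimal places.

Ex-post: (1 + 0.1343)/(1 + 0.0236) − 1 = 10.8148%
So the realized real rate is 10.81%.

10.81%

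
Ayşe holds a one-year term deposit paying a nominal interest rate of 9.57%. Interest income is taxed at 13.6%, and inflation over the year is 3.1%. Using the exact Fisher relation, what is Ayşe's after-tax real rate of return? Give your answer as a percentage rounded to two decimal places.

5.01%

After-tax nominal return = 9.57% × (1 − 0.136) = 8.26848%.
1 + r = 1.0826848 / 1.03100 = 1.050131
After-tax real rate = 1.050131 − 1 → 5.01%.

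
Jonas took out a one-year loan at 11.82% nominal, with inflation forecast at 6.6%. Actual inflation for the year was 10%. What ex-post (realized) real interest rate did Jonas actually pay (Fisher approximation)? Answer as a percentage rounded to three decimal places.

Ex-post: 11.82% − 10% = 1.820%
So the realized real rate is 1.820%.

1.820%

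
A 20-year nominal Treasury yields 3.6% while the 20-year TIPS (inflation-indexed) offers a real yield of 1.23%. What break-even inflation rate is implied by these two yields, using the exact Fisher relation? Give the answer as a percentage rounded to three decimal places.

(1 + π) = (1 + i)/(1 + r) = 1.03600 / 1.01230 = 1.023412
Break-even inflation = 1.023412 − 1 → 2.341%.

2.341%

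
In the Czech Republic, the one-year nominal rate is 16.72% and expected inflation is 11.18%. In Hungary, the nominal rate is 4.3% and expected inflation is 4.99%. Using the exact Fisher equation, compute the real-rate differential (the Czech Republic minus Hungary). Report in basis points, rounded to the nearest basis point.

The Czech Republic: (1 + 0.1672)/(1 + 0.1118) − 1 = 4.9829%
Hungary: (1 + 0.0430)/(1 + 0.0499) − 1 = -0.6572%
Differential = 4.9829% − (-0.6572%) = 5.6401% → 564 basis points.

564 basis points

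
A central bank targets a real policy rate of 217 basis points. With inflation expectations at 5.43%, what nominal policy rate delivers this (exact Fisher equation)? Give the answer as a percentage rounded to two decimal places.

7.72%

(1 + i) = (1 + r)(1 + π) = 1.02170 × 1.05430 = 1.07717831
i = 1.07717831 − 1, so the required nominal rate is 7.72%.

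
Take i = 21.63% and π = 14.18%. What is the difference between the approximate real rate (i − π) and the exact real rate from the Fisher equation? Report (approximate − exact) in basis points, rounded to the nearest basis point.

93 basis points

Approximate: r ≈ 21.630% − 14.180% = 7.4500%
Exact: (1 + 0.2163)/(1 + 0.1418) − 1 = 6.5248%
Error = 7.4500% − 6.5248% = 0.9252% → 93 basis points.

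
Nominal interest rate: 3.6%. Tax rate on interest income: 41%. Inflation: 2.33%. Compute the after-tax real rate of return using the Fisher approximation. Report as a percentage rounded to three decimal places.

-0.206%

After-tax nominal return = 3.6% × (1 − 0.41) = 2.1240%.
r ≈ 2.1240% − 2.33% → -0.206%.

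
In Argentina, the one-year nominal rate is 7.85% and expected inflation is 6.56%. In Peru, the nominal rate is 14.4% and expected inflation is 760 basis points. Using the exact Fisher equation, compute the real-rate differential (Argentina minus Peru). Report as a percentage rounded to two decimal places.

-5.11%

Argentina: (1 + 0.0785)/(1 + 0.0656) − 1 = 1.2106%
Peru: (1 + 0.1440)/(1 + 0.0760) − 1 = 6.3197%
Differential = 1.2106% − 6.3197% = -5.1091% → -5.11%.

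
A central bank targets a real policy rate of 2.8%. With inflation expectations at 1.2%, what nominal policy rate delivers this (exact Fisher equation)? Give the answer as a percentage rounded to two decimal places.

(1 + i) = (1 + r)(1 + π) = 1.02800 × 1.01200 = 1.040336
i = 1.040336 − 1, so the required nominal rate is 4.03%.

4.03%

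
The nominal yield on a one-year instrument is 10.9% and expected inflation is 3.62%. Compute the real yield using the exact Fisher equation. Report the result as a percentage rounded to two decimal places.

7.03%

By the Fisher equation, 1 + r = (1 + i)/(1 + π).
1 + r = 1.10900 / 1.03620 = 1.070257
r = 1.070257 − 1 = 7.0257%, i.e. 7.03%.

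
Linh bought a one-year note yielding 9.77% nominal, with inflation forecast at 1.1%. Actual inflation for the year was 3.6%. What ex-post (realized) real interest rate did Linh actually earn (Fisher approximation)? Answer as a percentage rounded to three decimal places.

Ex-post: 9.77% − 3.6% = 6.170%
So the realized real rate is 6.170%.

6.170%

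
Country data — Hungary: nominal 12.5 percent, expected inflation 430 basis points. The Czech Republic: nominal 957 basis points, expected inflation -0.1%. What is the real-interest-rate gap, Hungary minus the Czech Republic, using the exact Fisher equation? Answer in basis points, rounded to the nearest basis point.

-182 basis points

Hungary: (1 + 0.1250)/(1 + 0.0430) − 1 = 7.8619%
The Czech Republic: (1 + 0.0957)/(1 − 0.0010) − 1 = 9.6797%
Differential = 7.8619% − 9.6797% = -1.8177% → -182 basis points.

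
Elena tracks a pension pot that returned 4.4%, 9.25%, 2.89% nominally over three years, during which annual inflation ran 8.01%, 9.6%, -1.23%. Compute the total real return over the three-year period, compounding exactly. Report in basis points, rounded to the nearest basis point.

Compound the nominal returns: 1.0440 × 1.0925 × 1.0289 = 1.173532.
Compound inflation: 1.0801 × 1.0960 × 0.9877 = 1.169229.
Deflate: 1.173532 / 1.169229 = 1.003681.
Total real return = 1.003681 − 1 → 37 basis points.

37 basis points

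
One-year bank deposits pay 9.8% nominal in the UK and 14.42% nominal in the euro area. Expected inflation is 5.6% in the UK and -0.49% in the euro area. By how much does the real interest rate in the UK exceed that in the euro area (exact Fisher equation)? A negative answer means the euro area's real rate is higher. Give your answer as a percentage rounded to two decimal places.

-11.01%

The UK: (1 + 0.0980)/(1 + 0.0560) − 1 = 3.9773%
The euro area: (1 + 0.1442)/(1 − 0.0049) − 1 = 14.9834%
Differential = 3.9773% − 14.9834% = -11.0061% → -11.01%.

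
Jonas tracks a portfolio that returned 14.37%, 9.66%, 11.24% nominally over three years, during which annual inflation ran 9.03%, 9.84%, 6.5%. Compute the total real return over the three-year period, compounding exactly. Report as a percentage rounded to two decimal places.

9.39%

Nominal growth factor = 1.1437 × 1.0966 × 1.1124 = 1.395151
Price-level growth factor = 1.0903 × 1.0984 × 1.0650 = 1.275429
Real growth factor = 1.395151 / 1.275429 = 1.093869
Total real return = 1.093869 − 1 → 9.39%.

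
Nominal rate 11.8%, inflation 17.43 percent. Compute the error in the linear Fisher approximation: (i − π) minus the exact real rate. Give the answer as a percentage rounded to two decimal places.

Approximate: r ≈ 11.800% − 17.430% = -5.6300%
Exact: (1 + 0.1180)/(1 + 0.1743) − 1 = -4.7943%
Error = -5.6300% − (-4.7943%) = -0.8357% → -0.84%.

-0.84%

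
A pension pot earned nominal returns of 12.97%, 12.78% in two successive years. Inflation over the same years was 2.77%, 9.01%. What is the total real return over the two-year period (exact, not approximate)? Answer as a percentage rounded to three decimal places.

Compound the nominal returns: 1.1297 × 1.1278 = 1.274076.
Compound inflation: 1.0277 × 1.0901 = 1.120296.
Deflate: 1.274076 / 1.120296 = 1.137267.
Total real return = 1.137267 − 1 → 13.727%.

13.727%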